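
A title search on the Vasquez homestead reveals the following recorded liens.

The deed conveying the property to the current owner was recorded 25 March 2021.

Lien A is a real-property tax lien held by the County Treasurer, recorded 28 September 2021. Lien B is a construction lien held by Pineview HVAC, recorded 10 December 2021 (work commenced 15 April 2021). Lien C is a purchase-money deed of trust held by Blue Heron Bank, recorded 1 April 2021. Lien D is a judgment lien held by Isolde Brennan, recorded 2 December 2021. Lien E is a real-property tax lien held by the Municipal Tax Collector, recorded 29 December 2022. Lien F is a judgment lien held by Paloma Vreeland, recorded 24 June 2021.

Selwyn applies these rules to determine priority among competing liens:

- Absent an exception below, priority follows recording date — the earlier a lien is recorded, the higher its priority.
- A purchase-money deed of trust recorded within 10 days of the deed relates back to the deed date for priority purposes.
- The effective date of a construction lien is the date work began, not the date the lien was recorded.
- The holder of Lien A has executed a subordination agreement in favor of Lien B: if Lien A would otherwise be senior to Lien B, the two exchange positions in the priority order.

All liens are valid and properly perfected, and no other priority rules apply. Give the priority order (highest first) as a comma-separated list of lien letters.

Effective dates: B is treated as recorded 15 April 2021, the work-commencement date; C's effective date is the deed date, 25 March 2021.
By effective date, earliest first: C (25 March 2021), B (15 April 2021), F (24 June 2021), A (28 September 2021), D (2 December 2021), E (29 December 2022).
A is already junior to B, so the subordination agreement changes nothing.

C, B, F, A, D, E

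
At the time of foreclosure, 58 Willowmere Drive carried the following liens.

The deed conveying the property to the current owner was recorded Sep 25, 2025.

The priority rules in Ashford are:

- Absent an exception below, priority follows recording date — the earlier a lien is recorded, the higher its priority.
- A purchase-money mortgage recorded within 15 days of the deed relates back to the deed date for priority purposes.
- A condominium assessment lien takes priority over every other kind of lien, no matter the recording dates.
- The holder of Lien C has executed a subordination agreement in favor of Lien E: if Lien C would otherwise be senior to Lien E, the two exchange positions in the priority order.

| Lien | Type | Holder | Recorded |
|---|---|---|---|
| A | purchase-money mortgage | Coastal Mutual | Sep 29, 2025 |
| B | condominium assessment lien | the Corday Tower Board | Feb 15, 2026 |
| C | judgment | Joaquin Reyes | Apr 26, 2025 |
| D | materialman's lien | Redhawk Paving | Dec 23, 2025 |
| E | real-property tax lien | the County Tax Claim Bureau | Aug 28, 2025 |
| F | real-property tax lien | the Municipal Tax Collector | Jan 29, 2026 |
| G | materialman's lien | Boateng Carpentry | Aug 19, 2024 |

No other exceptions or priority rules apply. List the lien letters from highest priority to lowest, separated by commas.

B, G, E, C, A, D, F

First, effective dates: A relates back to the deed date Sep 25, 2025.
As a condominium assessment lien, B is senior to every other lien.
Remaining liens by effective date: G (Aug 19, 2024), C (Apr 26, 2025), E (Aug 28, 2025), A (Sep 25, 2025), D (Dec 23, 2025), F (Jan 29, 2026).
C is senior to E before the subordination, so the two trade places.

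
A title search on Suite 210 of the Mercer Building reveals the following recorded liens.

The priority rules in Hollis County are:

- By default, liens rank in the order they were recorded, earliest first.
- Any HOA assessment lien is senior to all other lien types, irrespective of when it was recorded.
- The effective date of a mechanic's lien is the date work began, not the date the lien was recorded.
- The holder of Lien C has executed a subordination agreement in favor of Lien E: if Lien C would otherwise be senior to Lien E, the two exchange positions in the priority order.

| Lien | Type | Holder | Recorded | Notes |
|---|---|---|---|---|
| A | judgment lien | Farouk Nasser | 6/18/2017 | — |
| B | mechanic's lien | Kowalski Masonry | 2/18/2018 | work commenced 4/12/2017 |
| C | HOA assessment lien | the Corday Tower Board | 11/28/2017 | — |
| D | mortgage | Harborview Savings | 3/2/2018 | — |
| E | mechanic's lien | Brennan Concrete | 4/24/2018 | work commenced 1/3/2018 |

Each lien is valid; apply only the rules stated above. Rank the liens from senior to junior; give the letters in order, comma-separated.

E, B, A, C, D

Effective dates: B's effective date is 4/12/2017, when work began; E's effective date is 1/3/2018, when work began.
C, as an HOA assessment lien, has superpriority and ranks first.
Among the remaining liens, by effective date: B (4/12/2017), A (6/18/2017), E (1/3/2018), D (3/2/2018).
C is senior to E before the subordination, so the two trade places.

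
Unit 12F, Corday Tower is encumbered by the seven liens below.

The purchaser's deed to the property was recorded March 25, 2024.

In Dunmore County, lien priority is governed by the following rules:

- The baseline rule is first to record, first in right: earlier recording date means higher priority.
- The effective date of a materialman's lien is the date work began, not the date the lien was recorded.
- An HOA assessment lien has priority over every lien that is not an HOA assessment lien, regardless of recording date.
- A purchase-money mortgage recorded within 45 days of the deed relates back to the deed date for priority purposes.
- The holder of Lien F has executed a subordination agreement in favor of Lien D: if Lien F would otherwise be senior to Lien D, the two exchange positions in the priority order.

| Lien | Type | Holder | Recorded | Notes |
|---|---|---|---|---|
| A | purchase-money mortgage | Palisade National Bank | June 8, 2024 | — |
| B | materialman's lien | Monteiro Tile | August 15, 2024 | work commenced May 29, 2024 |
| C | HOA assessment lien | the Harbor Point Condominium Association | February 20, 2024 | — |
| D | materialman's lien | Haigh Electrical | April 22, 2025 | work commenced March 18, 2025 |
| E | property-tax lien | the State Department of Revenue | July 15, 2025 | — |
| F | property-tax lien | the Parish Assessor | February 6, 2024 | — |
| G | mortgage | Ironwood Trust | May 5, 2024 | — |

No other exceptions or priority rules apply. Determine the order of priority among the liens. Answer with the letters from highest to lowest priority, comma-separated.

First, effective dates: A was recorded 75 days after the deed — beyond 45 days — so no relation-back applies; B's effective date is May 29, 2024, when work began; D relates back to March 18, 2025 (work commenced).
C is an HOA assessment lien and takes priority over every other lien.
Remaining liens by effective date: F (February 6, 2024), G (May 5, 2024), B (May 29, 2024), A (June 8, 2024), D (March 18, 2025), E (July 15, 2025).
Because F would otherwise rank above D, the subordination swaps them.

C, D, G, B, A, F, E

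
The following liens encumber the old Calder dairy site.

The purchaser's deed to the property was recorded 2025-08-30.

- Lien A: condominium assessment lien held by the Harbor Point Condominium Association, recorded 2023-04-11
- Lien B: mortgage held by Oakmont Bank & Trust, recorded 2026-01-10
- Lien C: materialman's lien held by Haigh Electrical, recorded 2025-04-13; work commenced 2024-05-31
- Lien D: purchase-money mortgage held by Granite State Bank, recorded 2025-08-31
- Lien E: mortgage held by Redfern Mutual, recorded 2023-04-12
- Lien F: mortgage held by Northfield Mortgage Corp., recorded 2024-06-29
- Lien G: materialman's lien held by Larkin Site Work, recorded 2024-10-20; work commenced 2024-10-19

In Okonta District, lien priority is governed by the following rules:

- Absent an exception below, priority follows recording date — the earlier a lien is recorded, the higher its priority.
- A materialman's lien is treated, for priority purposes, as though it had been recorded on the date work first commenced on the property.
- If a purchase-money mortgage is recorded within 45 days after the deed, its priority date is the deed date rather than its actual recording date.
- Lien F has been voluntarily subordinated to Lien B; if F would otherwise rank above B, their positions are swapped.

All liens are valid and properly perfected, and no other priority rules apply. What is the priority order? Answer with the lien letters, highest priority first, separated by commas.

First, effective dates: C relates back to 2024-05-31 (work commenced); D's effective date is the deed date, 2025-08-30; G is treated as recorded 2024-10-19, the work-commencement date.
By effective date, earliest first: A (2023-04-11), E (2023-04-12), C (2024-05-31), F (2024-06-29), G (2024-10-19), D (2025-08-30), B (2026-01-10).
The subordination applies — F was senior to B — so F and B swap.

A, E, C, B, G, D, F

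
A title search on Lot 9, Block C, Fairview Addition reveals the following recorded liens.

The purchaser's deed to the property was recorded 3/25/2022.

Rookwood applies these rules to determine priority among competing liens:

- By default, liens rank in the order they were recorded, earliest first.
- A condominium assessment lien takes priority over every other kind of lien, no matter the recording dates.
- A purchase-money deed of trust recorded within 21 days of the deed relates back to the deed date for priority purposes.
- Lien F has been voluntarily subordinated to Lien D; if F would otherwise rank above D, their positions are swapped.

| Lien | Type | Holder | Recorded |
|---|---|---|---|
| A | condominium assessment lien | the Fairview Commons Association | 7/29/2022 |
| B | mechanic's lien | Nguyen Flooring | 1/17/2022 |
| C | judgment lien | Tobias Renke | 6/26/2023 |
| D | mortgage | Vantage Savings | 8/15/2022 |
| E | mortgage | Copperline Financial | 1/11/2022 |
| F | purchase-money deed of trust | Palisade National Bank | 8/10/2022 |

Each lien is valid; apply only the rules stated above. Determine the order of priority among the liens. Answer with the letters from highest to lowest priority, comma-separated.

A, E, B, D, F, C

Effective dates: F missed the 21-day window (138 days after the deed), so its recording date stands.
As a condominium assessment lien, A is senior to every other lien.
Among the remaining liens, by effective date: E (1/11/2022), B (1/17/2022), F (8/10/2022), D (8/15/2022), C (6/26/2023).
F would otherwise be senior to D, so under the subordination agreement F and D exchange positions.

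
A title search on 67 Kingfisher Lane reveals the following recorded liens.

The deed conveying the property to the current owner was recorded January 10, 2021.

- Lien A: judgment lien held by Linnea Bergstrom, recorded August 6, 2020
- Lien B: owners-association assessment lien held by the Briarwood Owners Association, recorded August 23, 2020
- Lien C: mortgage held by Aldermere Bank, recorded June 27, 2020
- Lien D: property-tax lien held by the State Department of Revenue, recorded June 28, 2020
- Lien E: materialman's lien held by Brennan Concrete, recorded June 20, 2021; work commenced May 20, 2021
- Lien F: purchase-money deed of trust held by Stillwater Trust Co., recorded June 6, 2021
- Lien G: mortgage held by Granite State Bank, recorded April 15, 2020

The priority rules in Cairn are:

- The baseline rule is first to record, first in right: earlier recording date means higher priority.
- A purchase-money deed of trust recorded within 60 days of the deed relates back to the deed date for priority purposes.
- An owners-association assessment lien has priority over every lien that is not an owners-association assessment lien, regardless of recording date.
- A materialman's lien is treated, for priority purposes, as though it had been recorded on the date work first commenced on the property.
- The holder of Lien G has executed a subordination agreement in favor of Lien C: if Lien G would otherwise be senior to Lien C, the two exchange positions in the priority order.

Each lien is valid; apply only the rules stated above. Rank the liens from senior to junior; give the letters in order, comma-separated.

First, effective dates: E's effective date is May 20, 2021, when work began; F was recorded 147 days after the deed, outside the 60-day window, so it keeps its recording date.
B is an owners-association assessment lien and takes priority over every other lien.
The other liens, earliest effective date first: G (April 15, 2020), C (June 27, 2020), D (June 28, 2020), A (August 6, 2020), E (May 20, 2021), F (June 6, 2021).
The subordination applies — G was senior to C — so G and C swap.

B, C, G, D, A, E, F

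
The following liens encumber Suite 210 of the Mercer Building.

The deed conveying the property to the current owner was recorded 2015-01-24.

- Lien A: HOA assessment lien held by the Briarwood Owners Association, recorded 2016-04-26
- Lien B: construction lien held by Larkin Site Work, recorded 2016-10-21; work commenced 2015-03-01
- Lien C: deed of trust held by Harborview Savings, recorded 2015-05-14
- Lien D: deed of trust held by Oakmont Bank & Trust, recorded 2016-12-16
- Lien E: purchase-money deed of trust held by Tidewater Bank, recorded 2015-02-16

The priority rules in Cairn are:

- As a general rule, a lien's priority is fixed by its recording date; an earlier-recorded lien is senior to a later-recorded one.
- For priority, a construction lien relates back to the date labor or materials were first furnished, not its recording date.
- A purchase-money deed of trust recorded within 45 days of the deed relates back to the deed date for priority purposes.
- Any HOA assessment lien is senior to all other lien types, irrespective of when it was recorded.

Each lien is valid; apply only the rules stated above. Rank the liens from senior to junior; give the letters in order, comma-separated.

A, E, B, C, D

Effective dates after the stated exceptions: B's effective date is 2015-03-01, when work began; E's effective date is the deed date, 2015-01-24.
A, as an HOA assessment lien, has superpriority and ranks first.
Among the remaining liens, by effective date: E (2015-01-24), B (2015-03-01), C (2015-05-14), D (2016-12-16).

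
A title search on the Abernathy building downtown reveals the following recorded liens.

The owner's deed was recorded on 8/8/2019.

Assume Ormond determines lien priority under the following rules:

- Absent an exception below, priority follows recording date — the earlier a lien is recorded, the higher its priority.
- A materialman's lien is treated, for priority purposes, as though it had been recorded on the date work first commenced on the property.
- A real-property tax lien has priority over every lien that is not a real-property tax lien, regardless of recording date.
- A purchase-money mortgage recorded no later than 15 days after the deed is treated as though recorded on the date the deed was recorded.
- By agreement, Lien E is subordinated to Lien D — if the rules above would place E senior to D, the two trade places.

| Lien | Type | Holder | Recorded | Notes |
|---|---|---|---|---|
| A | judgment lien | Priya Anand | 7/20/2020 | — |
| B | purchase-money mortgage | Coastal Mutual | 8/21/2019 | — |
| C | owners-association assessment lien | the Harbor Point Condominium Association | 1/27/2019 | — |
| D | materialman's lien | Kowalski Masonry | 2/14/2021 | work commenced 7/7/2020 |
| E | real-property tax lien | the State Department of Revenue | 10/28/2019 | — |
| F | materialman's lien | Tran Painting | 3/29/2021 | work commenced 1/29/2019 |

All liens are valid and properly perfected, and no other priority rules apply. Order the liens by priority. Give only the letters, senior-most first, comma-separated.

First, effective dates: B was recorded within the 15-day window, so its effective date is the deed date 8/8/2019; D is treated as recorded 7/7/2020, the work-commencement date; F is treated as recorded 1/29/2019, the work-commencement date.
E, as a real-property tax lien, has superpriority and ranks first.
The other liens, earliest effective date first: C (1/27/2019), F (1/29/2019), B (8/8/2019), D (7/7/2020), A (7/20/2020).
E would otherwise be senior to D, so under the subordination agreement E and D exchange positions.

D, C, F, B, E, A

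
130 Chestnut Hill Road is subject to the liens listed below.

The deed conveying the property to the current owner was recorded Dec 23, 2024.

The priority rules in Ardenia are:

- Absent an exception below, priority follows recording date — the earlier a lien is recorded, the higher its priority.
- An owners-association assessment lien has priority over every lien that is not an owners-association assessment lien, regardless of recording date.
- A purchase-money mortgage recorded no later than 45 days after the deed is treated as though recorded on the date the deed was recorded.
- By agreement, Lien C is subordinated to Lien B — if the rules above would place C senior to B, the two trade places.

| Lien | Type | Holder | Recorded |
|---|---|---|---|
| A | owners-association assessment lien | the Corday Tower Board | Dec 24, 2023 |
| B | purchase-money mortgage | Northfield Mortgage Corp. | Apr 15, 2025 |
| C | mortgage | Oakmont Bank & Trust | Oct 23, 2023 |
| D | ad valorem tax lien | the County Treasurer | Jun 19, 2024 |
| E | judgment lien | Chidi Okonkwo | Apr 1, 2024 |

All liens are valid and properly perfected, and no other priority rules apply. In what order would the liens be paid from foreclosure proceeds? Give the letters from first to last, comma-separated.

A, B, E, D, C

First, effective dates: B missed the 45-day window (113 days after the deed), so its recording date stands.
As an owners-association assessment lien, A is senior to every other lien.
The other liens, earliest effective date first: C (Oct 23, 2023), E (Apr 1, 2024), D (Jun 19, 2024), B (Apr 15, 2025).
The subordination applies — C was senior to B — so C and B swap.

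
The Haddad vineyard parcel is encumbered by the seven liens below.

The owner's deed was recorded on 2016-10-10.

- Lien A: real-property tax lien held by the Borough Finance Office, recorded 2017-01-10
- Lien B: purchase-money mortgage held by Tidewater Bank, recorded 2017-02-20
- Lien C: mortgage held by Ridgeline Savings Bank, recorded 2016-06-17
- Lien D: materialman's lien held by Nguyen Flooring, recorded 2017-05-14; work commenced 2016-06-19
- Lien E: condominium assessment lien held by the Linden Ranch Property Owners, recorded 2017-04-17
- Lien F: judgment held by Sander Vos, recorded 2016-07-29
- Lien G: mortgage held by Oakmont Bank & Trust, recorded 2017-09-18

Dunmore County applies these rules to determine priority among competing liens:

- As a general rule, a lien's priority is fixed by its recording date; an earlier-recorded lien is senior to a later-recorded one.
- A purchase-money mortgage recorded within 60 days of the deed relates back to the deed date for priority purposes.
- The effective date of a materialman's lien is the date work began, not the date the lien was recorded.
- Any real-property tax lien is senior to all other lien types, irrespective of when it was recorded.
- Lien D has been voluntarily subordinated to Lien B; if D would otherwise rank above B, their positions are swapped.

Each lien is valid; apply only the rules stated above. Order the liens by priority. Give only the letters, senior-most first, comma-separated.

A, C, B, F, D, E, G

Adjusting effective dates: B was recorded 133 days after the deed — beyond 60 days — so no relation-back applies; D relates back to 2016-06-19 (work commenced).
As a real-property tax lien, A is senior to every other lien.
Ordering the rest by effective date: C (2016-06-17), D (2016-06-19), F (2016-07-29), B (2017-02-20), E (2017-04-17), G (2017-09-18).
Because D would otherwise rank above B, the subordination swaps them.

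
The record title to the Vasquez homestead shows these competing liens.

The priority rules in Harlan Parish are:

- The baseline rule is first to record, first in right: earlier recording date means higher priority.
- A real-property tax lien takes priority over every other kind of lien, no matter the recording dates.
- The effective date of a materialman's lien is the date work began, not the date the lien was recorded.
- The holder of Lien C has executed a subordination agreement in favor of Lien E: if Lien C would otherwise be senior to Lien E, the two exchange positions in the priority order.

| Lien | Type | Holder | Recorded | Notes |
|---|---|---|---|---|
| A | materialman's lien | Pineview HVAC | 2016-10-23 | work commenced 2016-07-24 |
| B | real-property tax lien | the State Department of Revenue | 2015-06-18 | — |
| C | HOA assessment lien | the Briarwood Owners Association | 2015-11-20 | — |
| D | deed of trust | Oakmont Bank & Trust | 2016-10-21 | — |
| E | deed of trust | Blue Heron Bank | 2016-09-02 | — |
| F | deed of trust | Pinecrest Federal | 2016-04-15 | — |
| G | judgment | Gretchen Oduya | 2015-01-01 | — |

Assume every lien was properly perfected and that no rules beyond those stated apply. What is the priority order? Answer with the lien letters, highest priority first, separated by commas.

B, G, E, F, A, C, D

First, effective dates: A is treated as recorded 2016-07-24, the work-commencement date.
As a real-property tax lien, B is senior to every other lien.
Among the remaining liens, by effective date: G (2015-01-01), C (2015-11-20), F (2016-04-15), A (2016-07-24), E (2016-09-02), D (2016-10-21).
C is senior to E before the subordination, so the two trade places.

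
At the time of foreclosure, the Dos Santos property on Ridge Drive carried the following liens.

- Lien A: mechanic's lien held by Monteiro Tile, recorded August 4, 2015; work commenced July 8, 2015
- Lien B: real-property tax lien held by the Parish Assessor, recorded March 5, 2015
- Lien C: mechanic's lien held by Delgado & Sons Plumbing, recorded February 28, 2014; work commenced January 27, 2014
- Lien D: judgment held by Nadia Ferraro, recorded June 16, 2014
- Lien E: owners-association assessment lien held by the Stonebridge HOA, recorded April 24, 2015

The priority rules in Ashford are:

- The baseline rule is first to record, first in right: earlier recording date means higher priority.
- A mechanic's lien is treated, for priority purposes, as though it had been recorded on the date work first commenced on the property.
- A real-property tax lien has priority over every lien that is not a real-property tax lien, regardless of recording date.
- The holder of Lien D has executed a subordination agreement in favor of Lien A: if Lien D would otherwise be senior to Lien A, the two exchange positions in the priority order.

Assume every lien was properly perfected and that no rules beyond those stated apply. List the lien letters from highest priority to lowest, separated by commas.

B, C, A, E, D

Effective dates after the stated exceptions: A's effective date is July 8, 2015, when work began; C's effective date is January 27, 2014, when work began.
B is a real-property tax lien and takes priority over every other lien.
Ordering the rest by effective date: C (January 27, 2014), D (June 16, 2014), E (April 24, 2015), A (July 8, 2015).
The subordination applies — D was senior to A — so D and A swap.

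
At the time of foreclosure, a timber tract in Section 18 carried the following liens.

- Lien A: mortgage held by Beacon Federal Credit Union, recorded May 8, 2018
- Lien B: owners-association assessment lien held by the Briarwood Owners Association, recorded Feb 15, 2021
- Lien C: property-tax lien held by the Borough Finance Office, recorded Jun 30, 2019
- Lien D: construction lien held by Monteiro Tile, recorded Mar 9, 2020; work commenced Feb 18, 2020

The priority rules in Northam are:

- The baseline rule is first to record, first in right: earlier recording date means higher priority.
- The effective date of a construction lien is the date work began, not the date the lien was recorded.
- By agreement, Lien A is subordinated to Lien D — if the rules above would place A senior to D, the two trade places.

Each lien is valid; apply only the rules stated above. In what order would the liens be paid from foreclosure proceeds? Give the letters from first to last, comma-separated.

D, C, A, B

Effective dates after the stated exceptions: D is treated as recorded Feb 18, 2020, the work-commencement date.
Sorted by effective date: A (May 8, 2018), C (Jun 30, 2019), D (Feb 18, 2020), B (Feb 15, 2021).
Because A would otherwise rank above D, the subordination swaps them.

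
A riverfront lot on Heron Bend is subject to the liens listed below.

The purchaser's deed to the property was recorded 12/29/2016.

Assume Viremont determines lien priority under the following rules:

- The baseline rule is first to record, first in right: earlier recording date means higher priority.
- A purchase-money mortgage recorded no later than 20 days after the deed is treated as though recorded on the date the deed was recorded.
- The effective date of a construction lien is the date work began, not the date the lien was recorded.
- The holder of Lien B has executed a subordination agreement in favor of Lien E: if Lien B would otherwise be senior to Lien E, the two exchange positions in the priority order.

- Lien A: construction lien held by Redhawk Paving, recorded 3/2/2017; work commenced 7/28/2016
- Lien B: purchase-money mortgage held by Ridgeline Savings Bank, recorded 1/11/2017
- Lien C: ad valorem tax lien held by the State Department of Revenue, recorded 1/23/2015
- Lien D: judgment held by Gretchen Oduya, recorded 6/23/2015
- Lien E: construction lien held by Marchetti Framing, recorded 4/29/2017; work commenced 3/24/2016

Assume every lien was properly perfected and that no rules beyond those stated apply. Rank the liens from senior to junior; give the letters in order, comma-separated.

C, D, E, A, B

Adjusting effective dates: A's effective date is 7/28/2016, when work began; B's effective date is the deed date, 12/29/2016; E's effective date is 3/24/2016, when work began.
Sorted by effective date: C (1/23/2015), D (6/23/2015), E (3/24/2016), A (7/28/2016), B (12/29/2016).
Since B is not senior to E, the subordination leaves the order unchanged.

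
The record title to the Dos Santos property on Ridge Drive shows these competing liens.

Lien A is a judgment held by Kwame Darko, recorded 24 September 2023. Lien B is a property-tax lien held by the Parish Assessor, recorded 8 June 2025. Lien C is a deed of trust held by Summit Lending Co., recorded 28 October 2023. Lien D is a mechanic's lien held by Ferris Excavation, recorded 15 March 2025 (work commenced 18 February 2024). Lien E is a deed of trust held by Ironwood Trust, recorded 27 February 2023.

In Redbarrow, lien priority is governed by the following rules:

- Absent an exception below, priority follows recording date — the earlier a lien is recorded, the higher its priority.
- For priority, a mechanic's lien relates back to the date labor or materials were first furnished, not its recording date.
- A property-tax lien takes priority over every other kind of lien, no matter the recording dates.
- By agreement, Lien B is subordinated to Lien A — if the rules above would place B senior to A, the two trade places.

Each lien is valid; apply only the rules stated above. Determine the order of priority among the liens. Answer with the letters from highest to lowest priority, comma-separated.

A, E, B, C, D

First, effective dates: D's effective date is 18 February 2024, when work began.
B is a property-tax lien, so it outranks all other liens regardless of date.
Remaining liens by effective date: E (27 February 2023), A (24 September 2023), C (28 October 2023), D (18 February 2024).
B is senior to A before the subordination, so the two trade places.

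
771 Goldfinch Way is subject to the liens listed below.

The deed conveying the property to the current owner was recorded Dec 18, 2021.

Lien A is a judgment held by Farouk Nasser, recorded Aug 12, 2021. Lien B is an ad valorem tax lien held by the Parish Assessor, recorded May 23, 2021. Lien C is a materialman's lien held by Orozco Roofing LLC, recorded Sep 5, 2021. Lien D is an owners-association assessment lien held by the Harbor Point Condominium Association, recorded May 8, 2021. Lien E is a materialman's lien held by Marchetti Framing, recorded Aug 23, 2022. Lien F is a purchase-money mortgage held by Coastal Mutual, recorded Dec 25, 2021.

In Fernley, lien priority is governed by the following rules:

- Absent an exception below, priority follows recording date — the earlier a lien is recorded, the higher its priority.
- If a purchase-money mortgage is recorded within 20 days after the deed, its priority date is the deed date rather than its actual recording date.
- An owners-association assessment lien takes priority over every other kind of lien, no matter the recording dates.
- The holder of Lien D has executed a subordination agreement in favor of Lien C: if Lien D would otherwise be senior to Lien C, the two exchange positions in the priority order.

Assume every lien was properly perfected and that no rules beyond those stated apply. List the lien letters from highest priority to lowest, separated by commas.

First, effective dates: F relates back to the deed date Dec 18, 2021.
D, as an owners-association assessment lien, has superpriority and ranks first.
Ordering the rest by effective date: B (May 23, 2021), A (Aug 12, 2021), C (Sep 5, 2021), F (Dec 18, 2021), E (Aug 23, 2022).
D would otherwise be senior to C, so under the subordination agreement D and C exchange positions.

C, B, A, D, F, E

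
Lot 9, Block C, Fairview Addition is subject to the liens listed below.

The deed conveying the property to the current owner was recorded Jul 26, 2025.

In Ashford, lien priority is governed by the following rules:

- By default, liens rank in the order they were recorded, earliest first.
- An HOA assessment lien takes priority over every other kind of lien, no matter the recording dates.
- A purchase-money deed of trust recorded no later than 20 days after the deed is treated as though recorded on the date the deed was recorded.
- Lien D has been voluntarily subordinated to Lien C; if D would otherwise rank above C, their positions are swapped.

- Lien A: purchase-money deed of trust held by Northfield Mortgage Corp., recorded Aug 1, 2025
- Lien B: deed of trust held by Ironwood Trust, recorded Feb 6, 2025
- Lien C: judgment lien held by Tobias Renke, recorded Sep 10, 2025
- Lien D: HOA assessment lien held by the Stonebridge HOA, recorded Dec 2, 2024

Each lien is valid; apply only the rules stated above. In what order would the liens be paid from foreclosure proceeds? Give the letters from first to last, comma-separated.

C, B, A, D

Effective dates: A relates back to the deed date Jul 26, 2025.
D is an HOA assessment lien and takes priority over every other lien.
Remaining liens by effective date: B (Feb 6, 2025), A (Jul 26, 2025), C (Sep 10, 2025).
Because D would otherwise rank above C, the subordination swaps them.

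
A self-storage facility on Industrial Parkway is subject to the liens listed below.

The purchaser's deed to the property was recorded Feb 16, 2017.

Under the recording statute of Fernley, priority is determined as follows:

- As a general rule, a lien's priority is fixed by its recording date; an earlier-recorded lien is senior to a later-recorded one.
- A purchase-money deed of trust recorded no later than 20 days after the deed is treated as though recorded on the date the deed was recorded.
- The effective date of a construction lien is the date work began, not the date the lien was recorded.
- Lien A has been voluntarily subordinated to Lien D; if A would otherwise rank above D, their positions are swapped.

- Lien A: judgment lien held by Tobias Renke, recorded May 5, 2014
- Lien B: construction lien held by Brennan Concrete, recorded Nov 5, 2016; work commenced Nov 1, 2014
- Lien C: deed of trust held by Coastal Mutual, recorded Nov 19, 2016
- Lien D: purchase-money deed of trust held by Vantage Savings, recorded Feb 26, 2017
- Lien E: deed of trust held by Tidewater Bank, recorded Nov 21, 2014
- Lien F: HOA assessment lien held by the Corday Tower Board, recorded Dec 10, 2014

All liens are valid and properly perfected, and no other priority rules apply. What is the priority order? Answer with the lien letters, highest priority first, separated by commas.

D, B, E, F, C, A

Adjusting effective dates: B's effective date is Nov 1, 2014, when work began; D was recorded within the 20-day window, so its effective date is the deed date Feb 16, 2017.
By effective date: A (May 5, 2014), B (Nov 1, 2014), E (Nov 21, 2014), F (Dec 10, 2014), C (Nov 19, 2016), D (Feb 16, 2017).
A is senior to D before the subordination, so the two trade places.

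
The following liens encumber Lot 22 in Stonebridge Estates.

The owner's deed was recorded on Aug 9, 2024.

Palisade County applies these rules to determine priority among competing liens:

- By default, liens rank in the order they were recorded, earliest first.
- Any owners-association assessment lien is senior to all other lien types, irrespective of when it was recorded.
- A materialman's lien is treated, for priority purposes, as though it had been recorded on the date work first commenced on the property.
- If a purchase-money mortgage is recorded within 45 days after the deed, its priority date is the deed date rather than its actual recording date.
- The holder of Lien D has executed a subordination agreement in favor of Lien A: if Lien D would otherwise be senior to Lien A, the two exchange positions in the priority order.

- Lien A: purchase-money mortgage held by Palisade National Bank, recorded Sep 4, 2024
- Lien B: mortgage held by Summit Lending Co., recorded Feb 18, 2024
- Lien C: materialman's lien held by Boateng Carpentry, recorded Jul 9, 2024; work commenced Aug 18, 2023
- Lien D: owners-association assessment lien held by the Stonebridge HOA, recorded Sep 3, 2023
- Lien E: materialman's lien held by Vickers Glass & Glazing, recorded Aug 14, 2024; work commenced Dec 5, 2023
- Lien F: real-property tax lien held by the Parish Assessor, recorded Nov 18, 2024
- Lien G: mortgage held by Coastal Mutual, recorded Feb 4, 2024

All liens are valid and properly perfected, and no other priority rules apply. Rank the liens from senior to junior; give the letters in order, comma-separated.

A, C, E, G, B, D, F

First, effective dates: A relates back to the deed date Aug 9, 2024; C relates back to Aug 18, 2023 (work commenced); E relates back to Dec 5, 2023 (work commenced).
D, as an owners-association assessment lien, has superpriority and ranks first.
Ordering the rest by effective date: C (Aug 18, 2023), E (Dec 5, 2023), G (Feb 4, 2024), B (Feb 18, 2024), A (Aug 9, 2024), F (Nov 18, 2024).
The subordination applies — D was senior to A — so D and A swap.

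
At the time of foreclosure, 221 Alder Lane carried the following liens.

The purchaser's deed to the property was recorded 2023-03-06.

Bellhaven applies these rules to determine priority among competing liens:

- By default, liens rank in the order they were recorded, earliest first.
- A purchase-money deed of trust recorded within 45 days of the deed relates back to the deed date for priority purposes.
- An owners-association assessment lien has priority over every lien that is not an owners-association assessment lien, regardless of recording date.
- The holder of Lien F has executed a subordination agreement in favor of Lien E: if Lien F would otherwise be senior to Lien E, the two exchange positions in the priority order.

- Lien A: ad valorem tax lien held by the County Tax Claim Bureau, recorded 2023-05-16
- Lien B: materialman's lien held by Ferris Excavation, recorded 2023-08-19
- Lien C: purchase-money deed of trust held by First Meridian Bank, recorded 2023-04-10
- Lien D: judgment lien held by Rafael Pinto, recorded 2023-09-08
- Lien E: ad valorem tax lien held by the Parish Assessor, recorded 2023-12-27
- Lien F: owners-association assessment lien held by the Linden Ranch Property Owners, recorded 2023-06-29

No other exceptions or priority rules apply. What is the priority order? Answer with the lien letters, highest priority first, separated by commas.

Effective dates: C's effective date is the deed date, 2023-03-06.
F is an owners-association assessment lien and takes priority over every other lien.
The other liens, earliest effective date first: C (2023-03-06), A (2023-05-16), B (2023-08-19), D (2023-09-08), E (2023-12-27).
F is senior to E before the subordination, so the two trade places.

E, C, A, B, D, F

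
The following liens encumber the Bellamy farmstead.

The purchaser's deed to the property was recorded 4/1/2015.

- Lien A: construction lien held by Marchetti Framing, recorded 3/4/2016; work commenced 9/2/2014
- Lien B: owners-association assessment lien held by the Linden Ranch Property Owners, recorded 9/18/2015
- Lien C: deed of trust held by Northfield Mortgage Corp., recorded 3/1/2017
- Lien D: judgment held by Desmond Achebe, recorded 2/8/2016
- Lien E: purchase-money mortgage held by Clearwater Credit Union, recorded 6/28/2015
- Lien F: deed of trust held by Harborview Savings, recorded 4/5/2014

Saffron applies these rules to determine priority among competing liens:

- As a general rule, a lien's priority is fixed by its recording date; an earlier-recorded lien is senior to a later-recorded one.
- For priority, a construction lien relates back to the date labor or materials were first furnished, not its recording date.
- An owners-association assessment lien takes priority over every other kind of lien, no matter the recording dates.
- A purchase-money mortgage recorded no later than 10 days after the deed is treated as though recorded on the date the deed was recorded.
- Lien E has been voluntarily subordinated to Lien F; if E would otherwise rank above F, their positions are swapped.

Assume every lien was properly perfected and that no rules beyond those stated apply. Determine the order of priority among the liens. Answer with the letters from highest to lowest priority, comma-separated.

First, effective dates: A's effective date is 9/2/2014, when work began; E missed the 10-day window (88 days after the deed), so its recording date stands.
B is an owners-association assessment lien, so it outranks all other liens regardless of date.
Among the remaining liens, by effective date: F (4/5/2014), A (9/2/2014), E (6/28/2015), D (2/8/2016), C (3/1/2017).
E is already junior to F, so the subordination agreement changes nothing.

B, F, A, E, D, C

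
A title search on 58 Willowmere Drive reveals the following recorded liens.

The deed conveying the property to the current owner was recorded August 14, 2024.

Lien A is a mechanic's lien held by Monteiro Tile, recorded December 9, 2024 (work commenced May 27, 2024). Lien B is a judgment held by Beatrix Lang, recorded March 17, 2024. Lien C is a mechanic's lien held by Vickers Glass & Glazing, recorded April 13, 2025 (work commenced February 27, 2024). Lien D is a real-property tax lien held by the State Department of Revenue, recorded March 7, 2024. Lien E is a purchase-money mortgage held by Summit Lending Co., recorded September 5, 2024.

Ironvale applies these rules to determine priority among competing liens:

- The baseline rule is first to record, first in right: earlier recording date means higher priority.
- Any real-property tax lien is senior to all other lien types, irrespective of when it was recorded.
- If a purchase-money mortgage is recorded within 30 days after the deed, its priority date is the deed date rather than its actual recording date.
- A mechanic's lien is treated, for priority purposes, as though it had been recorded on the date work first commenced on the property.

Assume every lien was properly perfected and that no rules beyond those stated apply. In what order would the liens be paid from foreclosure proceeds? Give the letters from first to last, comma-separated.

First, effective dates: A is treated as recorded May 27, 2024, the work-commencement date; C is treated as recorded February 27, 2024, the work-commencement date; E's effective date is the deed date, August 14, 2024.
As a real-property tax lien, D is senior to every other lien.
Ordering the rest by effective date: C (February 27, 2024), B (March 17, 2024), A (May 27, 2024), E (August 14, 2024).

D, C, B, A, E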